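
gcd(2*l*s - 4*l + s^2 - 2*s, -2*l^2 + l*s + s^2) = 2*l + s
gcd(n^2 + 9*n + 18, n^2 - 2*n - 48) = n + 6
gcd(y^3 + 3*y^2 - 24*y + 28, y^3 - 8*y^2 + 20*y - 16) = y^2 - 4*y + 4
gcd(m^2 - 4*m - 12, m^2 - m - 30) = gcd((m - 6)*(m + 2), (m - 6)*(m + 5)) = m - 6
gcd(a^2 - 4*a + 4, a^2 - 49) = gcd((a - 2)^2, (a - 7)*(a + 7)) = 1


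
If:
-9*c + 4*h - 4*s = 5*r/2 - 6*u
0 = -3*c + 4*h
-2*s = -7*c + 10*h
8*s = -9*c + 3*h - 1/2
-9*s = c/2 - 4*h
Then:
No Solution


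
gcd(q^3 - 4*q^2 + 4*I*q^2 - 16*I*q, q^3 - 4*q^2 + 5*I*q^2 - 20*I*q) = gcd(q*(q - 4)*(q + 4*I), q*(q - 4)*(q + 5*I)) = q^2 - 4*q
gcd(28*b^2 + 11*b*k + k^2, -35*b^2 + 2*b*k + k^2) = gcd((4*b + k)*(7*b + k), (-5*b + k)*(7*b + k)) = 7*b + k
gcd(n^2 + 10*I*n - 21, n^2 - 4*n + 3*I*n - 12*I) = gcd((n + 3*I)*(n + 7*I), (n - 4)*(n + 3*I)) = n + 3*I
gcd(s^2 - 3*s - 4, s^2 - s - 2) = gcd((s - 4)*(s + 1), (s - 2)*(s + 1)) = s + 1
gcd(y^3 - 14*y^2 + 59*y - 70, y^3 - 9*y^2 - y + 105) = y^2 - 12*y + 35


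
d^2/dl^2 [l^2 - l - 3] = 2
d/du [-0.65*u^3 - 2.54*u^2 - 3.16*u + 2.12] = -1.95*u^2 - 5.08*u - 3.16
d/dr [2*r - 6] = 2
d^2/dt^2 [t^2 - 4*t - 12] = 2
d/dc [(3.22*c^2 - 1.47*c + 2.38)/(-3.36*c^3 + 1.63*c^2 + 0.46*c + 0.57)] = (10.8192*c^4 - 9.8784*c^3 + 27.8677*c^2 - 4.088*c - 1.9327)/(11.2896*c^6 - 10.9536*c^5 - 0.4343*c^4 - 2.3308*c^3 + 2.0698*c^2 + 0.5244*c + 0.3249)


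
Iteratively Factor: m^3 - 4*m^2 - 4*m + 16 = (m - 2)*(m^2 - 2*m - 8) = (m - 2)*(m + 2)*(m - 4)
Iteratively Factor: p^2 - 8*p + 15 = (p - 3)*(p - 5)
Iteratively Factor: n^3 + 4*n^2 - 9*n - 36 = (n + 4)*(n^2 - 9) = (n + 3)*(n + 4)*(n - 3)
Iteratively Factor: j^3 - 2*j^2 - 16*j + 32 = (j - 2)*(j^2 - 16) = (j - 2)*(j + 4)*(j - 4)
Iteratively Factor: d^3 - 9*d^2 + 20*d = (d)*(d^2 - 9*d + 20) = d*(d - 5)*(d - 4)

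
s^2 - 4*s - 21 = (s - 7)*(s + 3)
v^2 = v^2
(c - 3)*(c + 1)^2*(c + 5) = c^4 + 4*c^3 - 10*c^2 - 28*c - 15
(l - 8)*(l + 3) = l^2 - 5*l - 24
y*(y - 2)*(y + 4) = y^3 + 2*y^2 - 8*y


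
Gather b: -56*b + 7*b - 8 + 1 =-49*b - 7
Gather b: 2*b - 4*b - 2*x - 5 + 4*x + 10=-2*b + 2*x + 5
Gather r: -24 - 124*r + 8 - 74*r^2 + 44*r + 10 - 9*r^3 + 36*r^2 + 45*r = -9*r^3 - 38*r^2 - 35*r - 6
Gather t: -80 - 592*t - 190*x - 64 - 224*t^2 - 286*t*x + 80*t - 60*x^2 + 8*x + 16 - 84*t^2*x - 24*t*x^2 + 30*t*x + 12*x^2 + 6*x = t^2*(-84*x - 224) + t*(-24*x^2 - 256*x - 512) - 48*x^2 - 176*x - 128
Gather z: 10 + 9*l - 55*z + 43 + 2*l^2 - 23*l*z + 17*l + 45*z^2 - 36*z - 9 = 2*l^2 + 26*l + 45*z^2 + z*(-23*l - 91) + 44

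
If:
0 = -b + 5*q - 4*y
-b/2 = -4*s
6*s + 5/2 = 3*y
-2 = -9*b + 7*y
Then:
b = 94/87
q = 478/435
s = 47/348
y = 32/29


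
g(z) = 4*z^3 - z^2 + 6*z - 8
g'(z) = 12*z^2 - 2*z + 6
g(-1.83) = -46.84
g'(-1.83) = 49.85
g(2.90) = 98.55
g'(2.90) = 101.12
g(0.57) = -4.16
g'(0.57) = 8.76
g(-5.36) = -684.85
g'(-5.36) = 361.48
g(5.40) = 625.10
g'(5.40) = 345.12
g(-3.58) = -225.83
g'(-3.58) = 166.96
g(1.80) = 22.89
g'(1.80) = 41.28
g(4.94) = 479.45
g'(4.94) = 288.96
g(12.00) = 6832.00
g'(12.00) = 1710.00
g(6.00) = 856.00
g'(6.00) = 426.00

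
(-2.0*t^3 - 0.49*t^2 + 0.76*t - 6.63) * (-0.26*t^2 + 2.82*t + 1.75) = 0.52*t^5 - 5.5126*t^4 - 5.0794*t^3 + 3.0095*t^2 - 17.3666*t - 11.6025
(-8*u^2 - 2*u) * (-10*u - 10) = 80*u^3 + 100*u^2 + 20*u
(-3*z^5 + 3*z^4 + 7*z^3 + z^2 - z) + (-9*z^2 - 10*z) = -3*z^5 + 3*z^4 + 7*z^3 - 8*z^2 - 11*z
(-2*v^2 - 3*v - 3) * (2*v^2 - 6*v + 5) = -4*v^4 + 6*v^3 + 2*v^2 + 3*v - 15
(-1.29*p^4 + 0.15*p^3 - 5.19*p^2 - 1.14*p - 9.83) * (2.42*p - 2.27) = -3.1218*p^5 + 3.2913*p^4 - 12.9003*p^3 + 9.0225*p^2 - 21.2008*p + 22.3141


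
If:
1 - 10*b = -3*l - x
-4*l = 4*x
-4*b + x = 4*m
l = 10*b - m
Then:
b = -3/58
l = -22/29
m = 7/29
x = 22/29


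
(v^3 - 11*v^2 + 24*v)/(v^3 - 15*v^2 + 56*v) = (v - 3)/(v - 7)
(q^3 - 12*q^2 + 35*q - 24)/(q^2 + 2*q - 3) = (q^2 - 11*q + 24)/(q + 3)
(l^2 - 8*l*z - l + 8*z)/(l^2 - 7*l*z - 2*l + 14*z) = (l^2 - 8*l*z - l + 8*z)/(l^2 - 7*l*z - 2*l + 14*z)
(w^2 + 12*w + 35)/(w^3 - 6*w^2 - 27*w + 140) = (w + 7)/(w^2 - 11*w + 28)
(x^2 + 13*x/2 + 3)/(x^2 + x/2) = (x + 6)/x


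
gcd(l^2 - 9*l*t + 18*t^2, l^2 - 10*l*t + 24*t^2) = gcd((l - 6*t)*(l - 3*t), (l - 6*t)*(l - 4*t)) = -l + 6*t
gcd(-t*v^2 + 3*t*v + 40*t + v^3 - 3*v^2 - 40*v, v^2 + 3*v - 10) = v + 5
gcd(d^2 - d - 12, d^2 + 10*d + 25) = 1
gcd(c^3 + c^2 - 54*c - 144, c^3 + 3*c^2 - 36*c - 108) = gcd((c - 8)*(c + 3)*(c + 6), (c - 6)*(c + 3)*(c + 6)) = c^2 + 9*c + 18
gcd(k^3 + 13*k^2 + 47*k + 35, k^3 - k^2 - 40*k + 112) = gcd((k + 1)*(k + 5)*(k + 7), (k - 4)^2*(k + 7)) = k + 7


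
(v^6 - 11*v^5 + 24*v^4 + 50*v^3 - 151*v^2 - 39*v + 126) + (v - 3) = v^6 - 11*v^5 + 24*v^4 + 50*v^3 - 151*v^2 - 38*v + 123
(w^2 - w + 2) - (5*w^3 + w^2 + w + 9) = -5*w^3 - 2*w - 7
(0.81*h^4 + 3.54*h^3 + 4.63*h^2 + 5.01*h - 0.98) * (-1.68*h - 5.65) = -1.3608*h^5 - 10.5237*h^4 - 27.7794*h^3 - 34.5763*h^2 - 26.6601*h + 5.537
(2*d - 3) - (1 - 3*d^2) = 3*d^2 + 2*d - 4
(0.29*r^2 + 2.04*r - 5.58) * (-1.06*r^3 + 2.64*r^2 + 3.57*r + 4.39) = -0.3074*r^5 - 1.3968*r^4 + 12.3357*r^3 - 6.1753*r^2 - 10.965*r - 24.4962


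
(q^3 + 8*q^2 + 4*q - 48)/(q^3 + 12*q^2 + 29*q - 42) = (q^2 + 2*q - 8)/(q^2 + 6*q - 7)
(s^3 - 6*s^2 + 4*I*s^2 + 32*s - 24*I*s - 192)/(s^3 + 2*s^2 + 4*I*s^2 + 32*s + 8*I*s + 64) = (s - 6)/(s + 2)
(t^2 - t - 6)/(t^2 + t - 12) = (t + 2)/(t + 4)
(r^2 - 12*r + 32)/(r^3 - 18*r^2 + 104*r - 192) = 1/(r - 6)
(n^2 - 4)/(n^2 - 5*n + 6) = (n + 2)/(n - 3)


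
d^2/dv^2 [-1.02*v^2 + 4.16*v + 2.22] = -2.04000000000000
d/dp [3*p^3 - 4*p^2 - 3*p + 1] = 9*p^2 - 8*p - 3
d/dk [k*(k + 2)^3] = (k + 2)^2*(4*k + 2)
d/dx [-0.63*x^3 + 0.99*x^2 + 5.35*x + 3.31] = -1.89*x^2 + 1.98*x + 5.35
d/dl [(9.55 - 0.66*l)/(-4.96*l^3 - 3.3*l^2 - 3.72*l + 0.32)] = (-6.5472*l^3 + 139.926*l^2 + 63.03*l + 35.3148)/(24.6016*l^6 + 32.736*l^5 + 47.7924*l^4 + 21.3776*l^3 + 11.7264*l^2 - 2.3808*l + 0.1024)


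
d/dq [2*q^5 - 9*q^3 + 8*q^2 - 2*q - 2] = 10*q^4 - 27*q^2 + 16*q - 2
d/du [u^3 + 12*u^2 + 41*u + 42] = 3*u^2 + 24*u + 41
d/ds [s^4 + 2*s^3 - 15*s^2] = 2*s*(2*s^2 + 3*s - 15)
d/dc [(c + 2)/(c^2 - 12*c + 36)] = (-c - 10)/(c^3 - 18*c^2 + 108*c - 216)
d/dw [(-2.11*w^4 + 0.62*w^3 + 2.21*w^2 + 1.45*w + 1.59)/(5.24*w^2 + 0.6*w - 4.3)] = (-22.1128*w^5 - 0.5492*w^4 + 37.036*w^3 - 14.27*w^2 - 35.6692*w - 7.189)/(27.4576*w^4 + 6.288*w^3 - 44.704*w^2 - 5.16*w + 18.49)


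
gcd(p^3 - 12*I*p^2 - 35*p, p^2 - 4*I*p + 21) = p - 7*I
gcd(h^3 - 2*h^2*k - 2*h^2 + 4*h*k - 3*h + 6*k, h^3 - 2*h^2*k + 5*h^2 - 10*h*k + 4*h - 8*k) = h^2 - 2*h*k + h - 2*k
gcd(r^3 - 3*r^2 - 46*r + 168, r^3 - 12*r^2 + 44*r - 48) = r^2 - 10*r + 24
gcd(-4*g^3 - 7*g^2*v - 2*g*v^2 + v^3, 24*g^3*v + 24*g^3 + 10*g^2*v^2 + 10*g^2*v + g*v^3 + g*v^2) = 1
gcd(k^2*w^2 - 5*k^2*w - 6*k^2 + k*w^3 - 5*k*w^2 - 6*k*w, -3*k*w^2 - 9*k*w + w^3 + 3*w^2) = 1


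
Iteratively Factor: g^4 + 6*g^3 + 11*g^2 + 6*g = (g + 2)*(g^3 + 4*g^2 + 3*g) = (g + 2)*(g + 3)*(g^2 + g) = g*(g + 2)*(g + 3)*(g + 1)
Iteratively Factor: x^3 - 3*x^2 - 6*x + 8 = (x - 4)*(x^2 + x - 2) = (x - 4)*(x - 1)*(x + 2)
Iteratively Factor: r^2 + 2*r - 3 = (r - 1)*(r + 3)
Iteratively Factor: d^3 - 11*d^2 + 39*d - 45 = (d - 5)*(d^2 - 6*d + 9) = (d - 5)*(d - 3)*(d - 3)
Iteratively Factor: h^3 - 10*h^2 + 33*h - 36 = (h - 3)*(h^2 - 7*h + 12) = (h - 3)^2*(h - 4)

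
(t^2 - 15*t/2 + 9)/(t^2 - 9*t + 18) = (t - 3/2)/(t - 3)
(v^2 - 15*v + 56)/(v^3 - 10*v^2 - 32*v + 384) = (v - 7)/(v^2 - 2*v - 48)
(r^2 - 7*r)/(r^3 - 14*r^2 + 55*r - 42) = r/(r^2 - 7*r + 6)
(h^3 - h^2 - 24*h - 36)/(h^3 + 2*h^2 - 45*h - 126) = (h^2 - 4*h - 12)/(h^2 - h - 42)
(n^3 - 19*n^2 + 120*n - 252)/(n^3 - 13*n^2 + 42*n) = (n - 6)/n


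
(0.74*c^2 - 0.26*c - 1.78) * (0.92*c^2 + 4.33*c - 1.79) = 0.6808*c^4 + 2.965*c^3 - 4.088*c^2 - 7.242*c + 3.1862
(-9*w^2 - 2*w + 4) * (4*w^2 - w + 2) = -36*w^4 + w^3 - 8*w + 8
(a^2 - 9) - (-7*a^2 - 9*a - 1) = 8*a^2 + 9*a - 8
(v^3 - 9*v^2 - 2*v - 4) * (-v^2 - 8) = -v^5 + 9*v^4 - 6*v^3 + 76*v^2 + 16*v + 32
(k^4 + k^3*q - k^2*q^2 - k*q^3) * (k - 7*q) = k^5 - 6*k^4*q - 8*k^3*q^2 + 6*k^2*q^3 + 7*k*q^4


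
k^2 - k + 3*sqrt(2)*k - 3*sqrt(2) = (k - 1)*(k + 3*sqrt(2))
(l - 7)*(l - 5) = l^2 - 12*l + 35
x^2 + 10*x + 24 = (x + 4)*(x + 6)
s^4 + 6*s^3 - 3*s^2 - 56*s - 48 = (s - 3)*(s + 1)*(s + 4)^2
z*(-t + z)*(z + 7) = -t*z^2 - 7*t*z + z^3 + 7*z^2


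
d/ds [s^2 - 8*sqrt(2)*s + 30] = 2*s - 8*sqrt(2)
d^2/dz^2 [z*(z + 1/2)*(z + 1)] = 6*z + 3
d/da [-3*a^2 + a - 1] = 1 - 6*a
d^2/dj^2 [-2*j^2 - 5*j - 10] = -4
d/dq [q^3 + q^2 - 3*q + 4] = 3*q^2 + 2*q - 3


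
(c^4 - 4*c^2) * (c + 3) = c^5 + 3*c^4 - 4*c^3 - 12*c^2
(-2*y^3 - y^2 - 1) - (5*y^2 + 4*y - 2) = -2*y^3 - 6*y^2 - 4*y + 1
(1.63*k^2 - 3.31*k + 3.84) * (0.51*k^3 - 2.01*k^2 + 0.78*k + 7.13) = 0.8313*k^5 - 4.9644*k^4 + 9.8829*k^3 + 1.3217*k^2 - 20.6051*k + 27.3792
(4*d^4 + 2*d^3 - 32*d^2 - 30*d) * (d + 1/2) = 4*d^5 + 4*d^4 - 31*d^3 - 46*d^2 - 15*d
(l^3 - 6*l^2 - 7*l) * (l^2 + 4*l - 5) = l^5 - 2*l^4 - 36*l^3 + 2*l^2 + 35*l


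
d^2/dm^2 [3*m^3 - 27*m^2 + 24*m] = 18*m - 54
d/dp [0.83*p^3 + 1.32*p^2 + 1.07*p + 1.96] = 2.49*p^2 + 2.64*p + 1.07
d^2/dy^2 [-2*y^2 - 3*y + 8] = -4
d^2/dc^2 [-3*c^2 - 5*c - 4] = -6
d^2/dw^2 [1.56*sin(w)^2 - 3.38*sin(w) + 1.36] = 3.38*sin(w) + 3.12*cos(2*w)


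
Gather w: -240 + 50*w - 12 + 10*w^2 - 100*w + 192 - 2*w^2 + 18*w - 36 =8*w^2 - 32*w - 96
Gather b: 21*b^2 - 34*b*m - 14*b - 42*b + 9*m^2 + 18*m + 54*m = 21*b^2 + b*(-34*m - 56) + 9*m^2 + 72*m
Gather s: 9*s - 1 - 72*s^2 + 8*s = -72*s^2 + 17*s - 1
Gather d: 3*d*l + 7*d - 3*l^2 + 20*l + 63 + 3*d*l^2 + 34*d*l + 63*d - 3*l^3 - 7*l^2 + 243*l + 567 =d*(3*l^2 + 37*l + 70) - 3*l^3 - 10*l^2 + 263*l + 630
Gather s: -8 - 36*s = -36*s - 8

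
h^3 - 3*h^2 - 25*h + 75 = (h - 5)*(h - 3)*(h + 5)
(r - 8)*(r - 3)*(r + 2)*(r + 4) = r^4 - 5*r^3 - 34*r^2 + 56*r + 192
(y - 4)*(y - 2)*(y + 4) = y^3 - 2*y^2 - 16*y + 32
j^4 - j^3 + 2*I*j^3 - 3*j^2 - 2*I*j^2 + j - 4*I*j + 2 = (j - 2)*(j + 1)*(j + I)^2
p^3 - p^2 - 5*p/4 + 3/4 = (p - 3/2)*(p - 1/2)*(p + 1)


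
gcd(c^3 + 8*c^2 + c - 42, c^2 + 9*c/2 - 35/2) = c + 7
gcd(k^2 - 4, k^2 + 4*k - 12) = k - 2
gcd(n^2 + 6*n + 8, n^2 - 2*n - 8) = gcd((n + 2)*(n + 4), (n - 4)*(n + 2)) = n + 2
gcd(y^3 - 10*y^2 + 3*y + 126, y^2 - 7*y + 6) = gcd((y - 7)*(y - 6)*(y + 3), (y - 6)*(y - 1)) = y - 6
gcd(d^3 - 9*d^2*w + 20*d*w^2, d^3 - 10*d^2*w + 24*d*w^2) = -d^2 + 4*d*w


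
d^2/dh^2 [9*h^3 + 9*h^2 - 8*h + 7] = 54*h + 18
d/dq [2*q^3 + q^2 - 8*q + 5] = 6*q^2 + 2*q - 8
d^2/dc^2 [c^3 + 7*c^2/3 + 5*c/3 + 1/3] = 6*c + 14/3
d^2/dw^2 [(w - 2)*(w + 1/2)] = 2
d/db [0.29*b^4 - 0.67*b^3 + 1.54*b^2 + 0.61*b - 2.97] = 1.16*b^3 - 2.01*b^2 + 3.08*b + 0.61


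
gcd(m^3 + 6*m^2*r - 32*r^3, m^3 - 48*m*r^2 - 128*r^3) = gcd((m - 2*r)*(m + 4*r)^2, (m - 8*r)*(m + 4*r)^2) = m^2 + 8*m*r + 16*r^2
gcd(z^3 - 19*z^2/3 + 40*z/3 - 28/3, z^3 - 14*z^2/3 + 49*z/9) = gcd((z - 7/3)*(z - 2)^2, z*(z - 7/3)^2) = z - 7/3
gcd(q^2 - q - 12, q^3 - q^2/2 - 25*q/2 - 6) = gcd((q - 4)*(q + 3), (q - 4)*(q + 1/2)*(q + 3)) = q^2 - q - 12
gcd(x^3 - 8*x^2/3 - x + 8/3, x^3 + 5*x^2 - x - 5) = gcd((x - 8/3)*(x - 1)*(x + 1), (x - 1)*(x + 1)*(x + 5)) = x^2 - 1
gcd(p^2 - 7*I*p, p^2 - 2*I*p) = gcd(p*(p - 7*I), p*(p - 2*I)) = p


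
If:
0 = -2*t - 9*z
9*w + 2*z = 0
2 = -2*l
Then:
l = -1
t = -9*z/2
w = -2*z/9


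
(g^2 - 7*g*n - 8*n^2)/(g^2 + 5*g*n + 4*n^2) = (g - 8*n)/(g + 4*n)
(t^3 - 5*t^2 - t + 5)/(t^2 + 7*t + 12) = (t^3 - 5*t^2 - t + 5)/(t^2 + 7*t + 12)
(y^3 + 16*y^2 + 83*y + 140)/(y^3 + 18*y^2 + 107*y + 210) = (y + 4)/(y + 6)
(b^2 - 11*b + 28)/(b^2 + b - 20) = (b - 7)/(b + 5)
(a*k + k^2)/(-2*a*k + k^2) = (-a - k)/(2*a - k)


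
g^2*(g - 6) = g^3 - 6*g^2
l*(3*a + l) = 3*a*l + l^2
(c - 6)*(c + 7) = c^2 + c - 42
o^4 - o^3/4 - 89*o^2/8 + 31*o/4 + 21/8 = (o - 3)*(o - 1)*(o + 1/4)*(o + 7/2)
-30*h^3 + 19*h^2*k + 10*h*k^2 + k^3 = (-h + k)*(5*h + k)*(6*h + k)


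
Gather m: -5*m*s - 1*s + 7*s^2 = -5*m*s + 7*s^2 - s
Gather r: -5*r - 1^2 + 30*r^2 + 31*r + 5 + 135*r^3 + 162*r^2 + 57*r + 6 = 135*r^3 + 192*r^2 + 83*r + 10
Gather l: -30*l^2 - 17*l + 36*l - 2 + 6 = -30*l^2 + 19*l + 4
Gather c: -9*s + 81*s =72*s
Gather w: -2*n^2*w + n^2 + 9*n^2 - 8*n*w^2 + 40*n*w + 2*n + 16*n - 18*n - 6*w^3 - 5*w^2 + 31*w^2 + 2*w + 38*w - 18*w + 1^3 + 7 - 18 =10*n^2 - 6*w^3 + w^2*(26 - 8*n) + w*(-2*n^2 + 40*n + 22) - 10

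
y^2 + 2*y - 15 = (y - 3)*(y + 5)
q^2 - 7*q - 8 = (q - 8)*(q + 1)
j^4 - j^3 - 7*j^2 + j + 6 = (j - 3)*(j - 1)*(j + 1)*(j + 2)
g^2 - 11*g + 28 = (g - 7)*(g - 4)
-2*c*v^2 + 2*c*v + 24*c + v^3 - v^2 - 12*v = (-2*c + v)*(v - 4)*(v + 3)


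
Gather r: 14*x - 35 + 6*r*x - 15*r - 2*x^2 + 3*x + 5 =r*(6*x - 15) - 2*x^2 + 17*x - 30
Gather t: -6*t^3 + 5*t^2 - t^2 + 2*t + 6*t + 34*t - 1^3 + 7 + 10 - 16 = -6*t^3 + 4*t^2 + 42*t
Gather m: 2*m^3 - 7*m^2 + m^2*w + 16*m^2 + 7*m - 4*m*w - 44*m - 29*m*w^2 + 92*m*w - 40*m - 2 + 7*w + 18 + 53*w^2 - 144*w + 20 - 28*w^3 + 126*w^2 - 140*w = 2*m^3 + m^2*(w + 9) + m*(-29*w^2 + 88*w - 77) - 28*w^3 + 179*w^2 - 277*w + 36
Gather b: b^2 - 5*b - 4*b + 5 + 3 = b^2 - 9*b + 8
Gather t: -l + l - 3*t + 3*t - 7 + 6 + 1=0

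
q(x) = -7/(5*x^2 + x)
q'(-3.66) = -0.06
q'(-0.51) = -45.93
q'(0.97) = 2.33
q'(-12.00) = 0.00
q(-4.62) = -0.07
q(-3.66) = -0.11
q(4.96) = -0.05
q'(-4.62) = -0.03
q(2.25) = -0.25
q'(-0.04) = 4101.56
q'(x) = -7*(-10*x - 1)/(5*x^2 + x)^2 = 7*(10*x + 1)/(x^2*(5*x + 1)^2)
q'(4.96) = 0.02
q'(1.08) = 1.73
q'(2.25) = 0.22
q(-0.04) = 218.75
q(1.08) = -1.01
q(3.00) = -0.15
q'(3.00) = 0.09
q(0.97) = -1.23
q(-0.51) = -8.86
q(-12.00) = -0.00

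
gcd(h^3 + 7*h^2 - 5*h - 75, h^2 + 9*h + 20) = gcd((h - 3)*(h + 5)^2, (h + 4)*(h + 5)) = h + 5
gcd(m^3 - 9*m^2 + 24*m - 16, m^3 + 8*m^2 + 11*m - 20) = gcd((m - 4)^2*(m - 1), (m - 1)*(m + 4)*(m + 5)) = m - 1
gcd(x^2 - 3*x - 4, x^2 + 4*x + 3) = x + 1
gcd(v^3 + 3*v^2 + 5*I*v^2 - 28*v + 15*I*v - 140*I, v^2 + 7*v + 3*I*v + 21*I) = v + 7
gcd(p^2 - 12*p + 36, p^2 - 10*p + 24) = p - 6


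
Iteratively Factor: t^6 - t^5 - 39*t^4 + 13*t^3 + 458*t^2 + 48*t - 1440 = (t - 5)*(t^5 + 4*t^4 - 19*t^3 - 82*t^2 + 48*t + 288) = (t - 5)*(t + 4)*(t^4 - 19*t^2 - 6*t + 72) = (t - 5)*(t + 3)*(t + 4)*(t^3 - 3*t^2 - 10*t + 24) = (t - 5)*(t - 4)*(t + 3)*(t + 4)*(t^2 + t - 6) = (t - 5)*(t - 4)*(t - 2)*(t + 3)*(t + 4)*(t + 3)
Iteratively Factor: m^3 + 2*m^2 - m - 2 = (m + 1)*(m^2 + m - 2) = (m + 1)*(m + 2)*(m - 1)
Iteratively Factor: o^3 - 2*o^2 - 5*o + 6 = (o - 1)*(o^2 - o - 6) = (o - 3)*(o - 1)*(o + 2)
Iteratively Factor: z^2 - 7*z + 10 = (z - 5)*(z - 2)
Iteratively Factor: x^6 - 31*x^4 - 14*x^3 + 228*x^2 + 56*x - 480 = (x + 4)*(x^5 - 4*x^4 - 15*x^3 + 46*x^2 + 44*x - 120) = (x - 2)*(x + 4)*(x^4 - 2*x^3 - 19*x^2 + 8*x + 60) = (x - 2)*(x + 3)*(x + 4)*(x^3 - 5*x^2 - 4*x + 20) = (x - 2)^2*(x + 3)*(x + 4)*(x^2 - 3*x - 10) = (x - 2)^2*(x + 2)*(x + 3)*(x + 4)*(x - 5)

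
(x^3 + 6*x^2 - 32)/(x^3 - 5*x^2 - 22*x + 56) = (x + 4)/(x - 7)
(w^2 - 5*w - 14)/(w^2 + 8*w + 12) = (w - 7)/(w + 6)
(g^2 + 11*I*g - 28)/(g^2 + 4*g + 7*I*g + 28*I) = (g + 4*I)/(g + 4)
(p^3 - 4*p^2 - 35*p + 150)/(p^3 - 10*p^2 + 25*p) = (p + 6)/p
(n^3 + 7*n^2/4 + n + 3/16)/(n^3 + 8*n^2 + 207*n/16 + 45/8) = (4*n^2 + 4*n + 1)/(4*n^2 + 29*n + 30)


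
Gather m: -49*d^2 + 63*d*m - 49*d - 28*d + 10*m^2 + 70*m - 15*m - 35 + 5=-49*d^2 - 77*d + 10*m^2 + m*(63*d + 55) - 30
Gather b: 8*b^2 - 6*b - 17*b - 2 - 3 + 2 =8*b^2 - 23*b - 3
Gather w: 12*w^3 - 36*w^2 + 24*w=12*w^3 - 36*w^2 + 24*w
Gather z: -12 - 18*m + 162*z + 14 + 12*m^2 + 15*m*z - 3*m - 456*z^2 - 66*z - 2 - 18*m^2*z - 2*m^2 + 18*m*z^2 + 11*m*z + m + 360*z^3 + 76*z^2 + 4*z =10*m^2 - 20*m + 360*z^3 + z^2*(18*m - 380) + z*(-18*m^2 + 26*m + 100)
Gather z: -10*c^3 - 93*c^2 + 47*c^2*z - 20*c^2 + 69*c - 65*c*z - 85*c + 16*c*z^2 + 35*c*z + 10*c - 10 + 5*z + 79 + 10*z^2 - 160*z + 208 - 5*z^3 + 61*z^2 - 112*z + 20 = -10*c^3 - 113*c^2 - 6*c - 5*z^3 + z^2*(16*c + 71) + z*(47*c^2 - 30*c - 267) + 297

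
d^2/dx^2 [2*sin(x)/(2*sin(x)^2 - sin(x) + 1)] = 2*(-4*sin(x)^5 - 2*sin(x)^4 + 20*sin(x)^3 - sin(x)^2 - 13*sin(x) + 2)/(-sin(x) - cos(2*x) + 2)^3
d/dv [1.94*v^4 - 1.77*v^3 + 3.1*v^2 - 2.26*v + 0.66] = 7.76*v^3 - 5.31*v^2 + 6.2*v - 2.26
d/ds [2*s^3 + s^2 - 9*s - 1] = 6*s^2 + 2*s - 9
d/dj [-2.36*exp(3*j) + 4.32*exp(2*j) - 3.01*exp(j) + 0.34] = (-7.08*exp(2*j) + 8.64*exp(j) - 3.01)*exp(j)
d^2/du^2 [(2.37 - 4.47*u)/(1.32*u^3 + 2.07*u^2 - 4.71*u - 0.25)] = (-46.731168*u^5 - 23.729112*u^4 + 9.7238339999999*u^3 - 45.178506*u^2 - 147.827484*u + 118.132434)/(2.299968*u^9 + 10.820304*u^8 - 7.65190800000001*u^7 - 69.654681*u^6 + 23.204799*u^5 + 143.875386*u^4 - 89.615061*u^3 - 16.24995*u^2 - 0.883125*u - 0.015625)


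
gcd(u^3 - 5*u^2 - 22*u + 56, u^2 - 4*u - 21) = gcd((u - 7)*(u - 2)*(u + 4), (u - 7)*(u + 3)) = u - 7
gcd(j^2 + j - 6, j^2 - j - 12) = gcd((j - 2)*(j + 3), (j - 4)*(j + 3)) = j + 3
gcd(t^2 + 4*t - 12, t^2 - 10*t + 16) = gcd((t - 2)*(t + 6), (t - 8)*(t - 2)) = t - 2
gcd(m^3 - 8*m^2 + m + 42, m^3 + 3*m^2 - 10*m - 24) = m^2 - m - 6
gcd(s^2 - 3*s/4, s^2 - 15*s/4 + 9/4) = s - 3/4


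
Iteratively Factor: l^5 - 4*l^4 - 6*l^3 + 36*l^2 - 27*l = (l - 1)*(l^4 - 3*l^3 - 9*l^2 + 27*l) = (l - 3)*(l - 1)*(l^3 - 9*l) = (l - 3)^2*(l - 1)*(l^2 + 3*l) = (l - 3)^2*(l - 1)*(l + 3)*(l)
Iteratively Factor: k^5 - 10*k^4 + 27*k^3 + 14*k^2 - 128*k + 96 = (k - 4)*(k^4 - 6*k^3 + 3*k^2 + 26*k - 24) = (k - 4)*(k + 2)*(k^3 - 8*k^2 + 19*k - 12) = (k - 4)^2*(k + 2)*(k^2 - 4*k + 3) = (k - 4)^2*(k - 3)*(k + 2)*(k - 1)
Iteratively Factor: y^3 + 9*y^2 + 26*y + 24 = (y + 4)*(y^2 + 5*y + 6) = (y + 3)*(y + 4)*(y + 2)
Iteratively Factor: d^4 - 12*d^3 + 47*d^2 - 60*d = (d)*(d^3 - 12*d^2 + 47*d - 60) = d*(d - 5)*(d^2 - 7*d + 12) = d*(d - 5)*(d - 3)*(d - 4)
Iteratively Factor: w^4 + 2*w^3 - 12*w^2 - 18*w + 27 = (w + 3)*(w^3 - w^2 - 9*w + 9) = (w - 1)*(w + 3)*(w^2 - 9) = (w - 3)*(w - 1)*(w + 3)*(w + 3)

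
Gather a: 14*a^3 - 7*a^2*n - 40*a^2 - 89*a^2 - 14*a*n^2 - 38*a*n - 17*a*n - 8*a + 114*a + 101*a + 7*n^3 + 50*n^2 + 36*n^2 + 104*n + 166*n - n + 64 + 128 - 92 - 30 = 14*a^3 + a^2*(-7*n - 129) + a*(-14*n^2 - 55*n + 207) + 7*n^3 + 86*n^2 + 269*n + 70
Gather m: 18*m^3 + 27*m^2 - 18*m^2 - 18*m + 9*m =18*m^3 + 9*m^2 - 9*m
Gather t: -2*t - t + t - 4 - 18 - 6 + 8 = -2*t - 20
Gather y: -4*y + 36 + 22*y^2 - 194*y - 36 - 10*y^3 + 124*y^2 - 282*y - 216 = -10*y^3 + 146*y^2 - 480*y - 216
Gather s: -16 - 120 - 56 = -192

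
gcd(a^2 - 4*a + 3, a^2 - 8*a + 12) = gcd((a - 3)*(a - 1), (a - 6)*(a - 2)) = 1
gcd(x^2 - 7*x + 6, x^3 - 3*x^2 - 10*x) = 1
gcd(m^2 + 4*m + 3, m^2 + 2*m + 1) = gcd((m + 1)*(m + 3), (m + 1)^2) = m + 1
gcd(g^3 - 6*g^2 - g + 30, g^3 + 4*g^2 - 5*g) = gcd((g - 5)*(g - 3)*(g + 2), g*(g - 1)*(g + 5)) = 1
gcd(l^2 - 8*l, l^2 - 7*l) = l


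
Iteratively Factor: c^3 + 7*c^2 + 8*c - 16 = (c - 1)*(c^2 + 8*c + 16) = (c - 1)*(c + 4)*(c + 4)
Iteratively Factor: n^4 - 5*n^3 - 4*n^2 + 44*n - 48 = (n - 4)*(n^3 - n^2 - 8*n + 12) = (n - 4)*(n - 2)*(n^2 + n - 6) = (n - 4)*(n - 2)*(n + 3)*(n - 2)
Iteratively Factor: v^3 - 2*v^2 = (v)*(v^2 - 2*v) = v^2*(v - 2)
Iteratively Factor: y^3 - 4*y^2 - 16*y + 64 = (y - 4)*(y^2 - 16) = (y - 4)^2*(y + 4)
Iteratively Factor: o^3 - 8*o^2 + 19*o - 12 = (o - 3)*(o^2 - 5*o + 4) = (o - 3)*(o - 1)*(o - 4)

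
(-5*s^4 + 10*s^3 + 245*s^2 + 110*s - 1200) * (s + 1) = -5*s^5 + 5*s^4 + 255*s^3 + 355*s^2 - 1090*s - 1200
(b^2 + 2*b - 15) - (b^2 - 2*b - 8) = 4*b - 7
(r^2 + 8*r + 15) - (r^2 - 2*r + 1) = 10*r + 14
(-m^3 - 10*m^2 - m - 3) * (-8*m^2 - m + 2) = 8*m^5 + 81*m^4 + 16*m^3 + 5*m^2 + m - 6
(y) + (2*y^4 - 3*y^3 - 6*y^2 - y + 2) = 2*y^4 - 3*y^3 - 6*y^2 + 2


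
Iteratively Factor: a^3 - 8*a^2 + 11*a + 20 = (a - 5)*(a^2 - 3*a - 4) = (a - 5)*(a - 4)*(a + 1)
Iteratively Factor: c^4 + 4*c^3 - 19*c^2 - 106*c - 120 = (c + 4)*(c^3 - 19*c - 30) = (c + 3)*(c + 4)*(c^2 - 3*c - 10) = (c - 5)*(c + 3)*(c + 4)*(c + 2)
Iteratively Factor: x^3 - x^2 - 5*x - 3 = (x + 1)*(x^2 - 2*x - 3) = (x - 3)*(x + 1)*(x + 1)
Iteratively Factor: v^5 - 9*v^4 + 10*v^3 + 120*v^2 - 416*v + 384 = (v + 4)*(v^4 - 13*v^3 + 62*v^2 - 128*v + 96) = (v - 4)*(v + 4)*(v^3 - 9*v^2 + 26*v - 24) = (v - 4)*(v - 3)*(v + 4)*(v^2 - 6*v + 8) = (v - 4)^2*(v - 3)*(v + 4)*(v - 2)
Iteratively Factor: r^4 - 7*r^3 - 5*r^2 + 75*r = (r)*(r^3 - 7*r^2 - 5*r + 75) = r*(r + 3)*(r^2 - 10*r + 25) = r*(r - 5)*(r + 3)*(r - 5)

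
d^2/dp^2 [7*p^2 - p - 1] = 14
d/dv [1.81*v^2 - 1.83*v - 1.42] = 3.62*v - 1.83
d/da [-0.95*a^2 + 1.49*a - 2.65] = 1.49 - 1.9*a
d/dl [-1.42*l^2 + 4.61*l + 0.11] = 4.61 - 2.84*l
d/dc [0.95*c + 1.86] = 0.950000000000000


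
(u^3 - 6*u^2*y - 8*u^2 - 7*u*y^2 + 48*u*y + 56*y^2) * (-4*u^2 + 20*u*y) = -4*u^5 + 44*u^4*y + 32*u^4 - 92*u^3*y^2 - 352*u^3*y - 140*u^2*y^3 + 736*u^2*y^2 + 1120*u*y^3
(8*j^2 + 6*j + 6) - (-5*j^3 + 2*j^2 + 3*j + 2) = 5*j^3 + 6*j^2 + 3*j + 4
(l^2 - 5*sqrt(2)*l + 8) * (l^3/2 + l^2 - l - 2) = l^5/2 - 5*sqrt(2)*l^4/2 + l^4 - 5*sqrt(2)*l^3 + 3*l^3 + 6*l^2 + 5*sqrt(2)*l^2 - 8*l + 10*sqrt(2)*l - 16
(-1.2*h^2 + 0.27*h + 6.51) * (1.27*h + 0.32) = -1.524*h^3 - 0.0411*h^2 + 8.3541*h + 2.0832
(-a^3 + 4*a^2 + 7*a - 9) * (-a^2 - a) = a^5 - 3*a^4 - 11*a^3 + 2*a^2 + 9*a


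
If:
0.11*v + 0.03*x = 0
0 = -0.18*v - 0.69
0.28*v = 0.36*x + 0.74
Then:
No Solution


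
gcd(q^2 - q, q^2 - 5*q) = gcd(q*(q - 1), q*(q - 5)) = q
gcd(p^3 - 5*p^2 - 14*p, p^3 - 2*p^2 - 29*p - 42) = p^2 - 5*p - 14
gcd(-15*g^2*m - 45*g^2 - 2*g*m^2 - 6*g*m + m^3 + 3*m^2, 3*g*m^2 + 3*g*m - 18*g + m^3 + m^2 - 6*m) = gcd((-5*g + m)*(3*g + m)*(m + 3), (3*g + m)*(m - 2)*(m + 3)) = 3*g*m + 9*g + m^2 + 3*m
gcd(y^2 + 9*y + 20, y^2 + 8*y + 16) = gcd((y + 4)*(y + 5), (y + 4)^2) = y + 4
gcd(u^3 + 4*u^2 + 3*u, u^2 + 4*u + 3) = u^2 + 4*u + 3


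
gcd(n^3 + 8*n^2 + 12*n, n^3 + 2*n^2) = n^2 + 2*n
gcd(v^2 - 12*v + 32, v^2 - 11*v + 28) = v - 4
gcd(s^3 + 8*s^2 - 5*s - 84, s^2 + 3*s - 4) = s + 4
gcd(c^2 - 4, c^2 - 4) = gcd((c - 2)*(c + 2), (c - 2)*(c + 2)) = c^2 - 4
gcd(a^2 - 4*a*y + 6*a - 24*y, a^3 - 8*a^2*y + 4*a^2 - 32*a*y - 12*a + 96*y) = a + 6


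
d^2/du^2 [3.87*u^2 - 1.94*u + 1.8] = 7.74000000000000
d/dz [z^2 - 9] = 2*z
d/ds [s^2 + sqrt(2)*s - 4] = 2*s + sqrt(2)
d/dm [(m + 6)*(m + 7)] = 2*m + 13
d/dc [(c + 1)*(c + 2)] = 2*c + 3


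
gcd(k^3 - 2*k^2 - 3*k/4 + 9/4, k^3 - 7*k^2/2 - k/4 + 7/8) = 1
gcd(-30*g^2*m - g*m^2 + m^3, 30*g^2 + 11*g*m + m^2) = 5*g + m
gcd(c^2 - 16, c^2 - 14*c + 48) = 1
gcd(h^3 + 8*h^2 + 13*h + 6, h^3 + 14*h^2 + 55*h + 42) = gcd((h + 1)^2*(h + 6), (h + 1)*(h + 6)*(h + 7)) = h^2 + 7*h + 6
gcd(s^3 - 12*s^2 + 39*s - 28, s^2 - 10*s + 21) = s - 7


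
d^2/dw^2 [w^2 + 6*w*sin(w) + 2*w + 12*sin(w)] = -6*w*sin(w) + 12*sqrt(2)*cos(w + pi/4) + 2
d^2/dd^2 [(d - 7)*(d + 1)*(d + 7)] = 6*d + 2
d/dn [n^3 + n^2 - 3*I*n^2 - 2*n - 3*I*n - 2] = 3*n^2 + n*(2 - 6*I) - 2 - 3*I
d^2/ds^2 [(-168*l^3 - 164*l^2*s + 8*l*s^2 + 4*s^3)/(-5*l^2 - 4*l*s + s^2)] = 96*l^2/(125*l^3 - 75*l^2*s + 15*l*s^2 - s^3)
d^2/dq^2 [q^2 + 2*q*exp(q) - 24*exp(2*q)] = 2*q*exp(q) - 96*exp(2*q) + 4*exp(q) + 2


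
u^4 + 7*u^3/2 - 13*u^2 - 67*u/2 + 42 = (u - 3)*(u - 1)*(u + 7/2)*(u + 4)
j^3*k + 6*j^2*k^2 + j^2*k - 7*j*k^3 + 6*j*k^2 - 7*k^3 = (j - k)*(j + 7*k)*(j*k + k)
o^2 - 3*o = o*(o - 3)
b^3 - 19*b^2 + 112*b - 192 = (b - 8)^2*(b - 3)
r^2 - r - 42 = (r - 7)*(r + 6)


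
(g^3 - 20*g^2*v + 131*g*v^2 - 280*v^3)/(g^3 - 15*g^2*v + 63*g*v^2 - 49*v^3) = (g^2 - 13*g*v + 40*v^2)/(g^2 - 8*g*v + 7*v^2)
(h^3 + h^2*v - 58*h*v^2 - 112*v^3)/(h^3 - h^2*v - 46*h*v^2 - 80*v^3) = (h + 7*v)/(h + 5*v)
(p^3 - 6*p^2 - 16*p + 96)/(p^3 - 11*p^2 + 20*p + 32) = (p^2 - 2*p - 24)/(p^2 - 7*p - 8)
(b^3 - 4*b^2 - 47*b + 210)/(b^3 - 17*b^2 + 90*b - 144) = (b^2 + 2*b - 35)/(b^2 - 11*b + 24)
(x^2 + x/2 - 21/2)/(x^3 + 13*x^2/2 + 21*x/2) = (x - 3)/(x*(x + 3))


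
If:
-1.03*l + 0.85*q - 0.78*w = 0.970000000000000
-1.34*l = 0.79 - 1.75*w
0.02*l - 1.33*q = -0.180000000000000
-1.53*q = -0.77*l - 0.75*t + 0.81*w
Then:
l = -0.75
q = 0.12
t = 0.89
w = -0.12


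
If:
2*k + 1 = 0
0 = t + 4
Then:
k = -1/2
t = -4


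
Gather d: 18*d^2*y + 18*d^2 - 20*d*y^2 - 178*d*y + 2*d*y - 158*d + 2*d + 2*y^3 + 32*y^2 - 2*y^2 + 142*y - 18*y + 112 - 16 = d^2*(18*y + 18) + d*(-20*y^2 - 176*y - 156) + 2*y^3 + 30*y^2 + 124*y + 96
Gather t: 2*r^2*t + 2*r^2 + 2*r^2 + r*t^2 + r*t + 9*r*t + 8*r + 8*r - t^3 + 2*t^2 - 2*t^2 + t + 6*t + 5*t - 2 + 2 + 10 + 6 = 4*r^2 + r*t^2 + 16*r - t^3 + t*(2*r^2 + 10*r + 12) + 16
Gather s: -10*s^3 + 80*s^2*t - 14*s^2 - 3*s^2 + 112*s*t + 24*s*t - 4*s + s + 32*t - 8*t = -10*s^3 + s^2*(80*t - 17) + s*(136*t - 3) + 24*t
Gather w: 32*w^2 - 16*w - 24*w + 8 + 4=32*w^2 - 40*w + 12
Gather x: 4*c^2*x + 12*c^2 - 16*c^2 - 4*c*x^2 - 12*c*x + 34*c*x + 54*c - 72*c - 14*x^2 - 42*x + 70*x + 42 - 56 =-4*c^2 - 18*c + x^2*(-4*c - 14) + x*(4*c^2 + 22*c + 28) - 14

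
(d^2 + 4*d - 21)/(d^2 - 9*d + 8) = (d^2 + 4*d - 21)/(d^2 - 9*d + 8)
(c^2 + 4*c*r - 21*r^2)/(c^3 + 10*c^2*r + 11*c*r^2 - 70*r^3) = (-c + 3*r)/(-c^2 - 3*c*r + 10*r^2)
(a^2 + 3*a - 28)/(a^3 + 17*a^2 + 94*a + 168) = (a - 4)/(a^2 + 10*a + 24)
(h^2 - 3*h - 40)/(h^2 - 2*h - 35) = (h - 8)/(h - 7)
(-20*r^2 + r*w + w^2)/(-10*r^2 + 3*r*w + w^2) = (4*r - w)/(2*r - w)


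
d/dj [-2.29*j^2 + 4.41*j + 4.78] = 4.41 - 4.58*j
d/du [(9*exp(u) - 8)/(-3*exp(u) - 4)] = -60*exp(u)/(3*exp(u) + 4)^2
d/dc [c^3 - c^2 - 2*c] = 3*c^2 - 2*c - 2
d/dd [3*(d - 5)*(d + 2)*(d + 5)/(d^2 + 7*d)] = 3*(d^4 + 14*d^3 + 39*d^2 + 100*d + 350)/(d^2*(d^2 + 14*d + 49))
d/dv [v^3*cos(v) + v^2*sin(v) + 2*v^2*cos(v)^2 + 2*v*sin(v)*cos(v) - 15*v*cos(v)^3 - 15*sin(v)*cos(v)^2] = -v^3*sin(v) - 2*v^2*sin(2*v) + 4*v^2*cos(v) + 53*v*sin(v)/4 + 45*v*sin(3*v)/4 + 4*v*cos(2*v) + 2*v + sin(2*v) - 15*cos(v) - 15*cos(3*v)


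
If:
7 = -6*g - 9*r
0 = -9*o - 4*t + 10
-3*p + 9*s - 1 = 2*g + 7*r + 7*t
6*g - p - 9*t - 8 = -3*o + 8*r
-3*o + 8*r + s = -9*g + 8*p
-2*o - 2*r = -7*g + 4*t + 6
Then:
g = 11128/7617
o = 2470/7617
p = -1379/7617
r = -13343/7617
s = 990/2539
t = 4495/2539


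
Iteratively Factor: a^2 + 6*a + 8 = (a + 2)*(a + 4)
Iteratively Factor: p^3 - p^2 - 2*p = (p)*(p^2 - p - 2) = p*(p - 2)*(p + 1)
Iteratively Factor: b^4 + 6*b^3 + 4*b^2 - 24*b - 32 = (b + 4)*(b^3 + 2*b^2 - 4*b - 8) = (b + 2)*(b + 4)*(b^2 - 4) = (b - 2)*(b + 2)*(b + 4)*(b + 2)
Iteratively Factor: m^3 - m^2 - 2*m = (m + 1)*(m^2 - 2*m) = (m - 2)*(m + 1)*(m)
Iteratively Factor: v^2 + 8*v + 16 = (v + 4)*(v + 4)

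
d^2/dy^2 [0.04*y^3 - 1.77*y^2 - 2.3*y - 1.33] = 0.24*y - 3.54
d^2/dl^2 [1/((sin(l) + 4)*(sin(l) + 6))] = 2*(-2*sin(l)^4 - 15*sin(l)^3 + sin(l)^2 + 150*sin(l) + 76)/((sin(l) + 4)^3*(sin(l) + 6)^3)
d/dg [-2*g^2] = -4*g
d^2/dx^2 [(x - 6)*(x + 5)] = 2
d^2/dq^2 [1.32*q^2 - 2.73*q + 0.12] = 2.64000000000000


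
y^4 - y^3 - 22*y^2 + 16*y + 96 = (y - 4)*(y - 3)*(y + 2)*(y + 4)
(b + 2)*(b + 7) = b^2 + 9*b + 14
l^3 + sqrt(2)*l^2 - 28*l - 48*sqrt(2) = (l - 4*sqrt(2))*(l + 2*sqrt(2))*(l + 3*sqrt(2))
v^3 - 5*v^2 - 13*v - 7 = (v - 7)*(v + 1)^2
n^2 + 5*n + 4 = (n + 1)*(n + 4)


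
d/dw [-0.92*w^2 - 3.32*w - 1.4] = -1.84*w - 3.32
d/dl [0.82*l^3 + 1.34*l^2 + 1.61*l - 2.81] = 2.46*l^2 + 2.68*l + 1.61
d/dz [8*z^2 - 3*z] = 16*z - 3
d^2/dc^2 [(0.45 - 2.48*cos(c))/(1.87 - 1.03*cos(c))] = (1.33226762955019e-15*cos(c)^3 - 4.299323*cos(c)^2 - 7.805567*cos(c) + 8.598646)/(1.092727*cos(c)^3 - 5.951649*cos(c)^2 + 10.805421*cos(c) - 6.539203)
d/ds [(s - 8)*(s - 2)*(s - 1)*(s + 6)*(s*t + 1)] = 5*s^4*t - 20*s^3*t + 4*s^3 - 120*s^2*t - 15*s^2 + 280*s*t - 80*s - 96*t + 140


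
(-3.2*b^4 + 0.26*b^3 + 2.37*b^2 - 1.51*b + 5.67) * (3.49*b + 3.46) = -11.168*b^5 - 10.1646*b^4 + 9.1709*b^3 + 2.9303*b^2 + 14.5637*b + 19.6182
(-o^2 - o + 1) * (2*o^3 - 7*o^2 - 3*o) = -2*o^5 + 5*o^4 + 12*o^3 - 4*o^2 - 3*o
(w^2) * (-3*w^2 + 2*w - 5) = -3*w^4 + 2*w^3 - 5*w^2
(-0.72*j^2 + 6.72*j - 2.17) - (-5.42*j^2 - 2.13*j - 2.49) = 4.7*j^2 + 8.85*j + 0.32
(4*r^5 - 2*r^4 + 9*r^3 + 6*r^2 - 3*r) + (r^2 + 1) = 4*r^5 - 2*r^4 + 9*r^3 + 7*r^2 - 3*r + 1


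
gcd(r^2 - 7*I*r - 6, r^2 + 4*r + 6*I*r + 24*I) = 1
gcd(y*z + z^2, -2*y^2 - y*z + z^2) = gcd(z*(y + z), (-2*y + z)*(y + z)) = y + z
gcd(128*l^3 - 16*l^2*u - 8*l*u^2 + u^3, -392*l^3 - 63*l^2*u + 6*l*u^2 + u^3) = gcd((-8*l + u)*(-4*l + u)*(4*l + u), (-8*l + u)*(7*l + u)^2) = -8*l + u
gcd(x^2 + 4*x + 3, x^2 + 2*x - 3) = x + 3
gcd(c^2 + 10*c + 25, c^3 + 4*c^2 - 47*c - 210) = c + 5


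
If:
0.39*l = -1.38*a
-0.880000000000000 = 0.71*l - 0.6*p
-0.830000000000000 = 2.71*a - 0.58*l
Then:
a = -0.17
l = 0.62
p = 2.20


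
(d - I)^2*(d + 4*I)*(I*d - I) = I*d^4 - 2*d^3 - I*d^3 + 2*d^2 + 7*I*d^2 + 4*d - 7*I*d - 4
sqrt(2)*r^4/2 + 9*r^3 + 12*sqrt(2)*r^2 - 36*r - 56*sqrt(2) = (r - 2)*(r + 2*sqrt(2))*(r + 7*sqrt(2))*(sqrt(2)*r/2 + sqrt(2))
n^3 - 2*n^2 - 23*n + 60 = (n - 4)*(n - 3)*(n + 5)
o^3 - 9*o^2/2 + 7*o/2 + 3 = (o - 3)*(o - 2)*(o + 1/2)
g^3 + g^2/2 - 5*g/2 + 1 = (g - 1)*(g - 1/2)*(g + 2)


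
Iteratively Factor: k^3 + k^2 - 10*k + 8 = (k - 2)*(k^2 + 3*k - 4) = (k - 2)*(k + 4)*(k - 1)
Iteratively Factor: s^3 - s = (s + 1)*(s^2 - s) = s*(s + 1)*(s - 1)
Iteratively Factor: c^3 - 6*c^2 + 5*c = (c - 5)*(c^2 - c) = (c - 5)*(c - 1)*(c)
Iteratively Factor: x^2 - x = (x)*(x - 1)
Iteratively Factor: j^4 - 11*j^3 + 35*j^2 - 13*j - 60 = (j - 3)*(j^3 - 8*j^2 + 11*j + 20) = (j - 4)*(j - 3)*(j^2 - 4*j - 5) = (j - 4)*(j - 3)*(j + 1)*(j - 5)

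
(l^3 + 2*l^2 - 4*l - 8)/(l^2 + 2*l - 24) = (l^3 + 2*l^2 - 4*l - 8)/(l^2 + 2*l - 24)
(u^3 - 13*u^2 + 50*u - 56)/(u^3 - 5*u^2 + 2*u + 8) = (u - 7)/(u + 1)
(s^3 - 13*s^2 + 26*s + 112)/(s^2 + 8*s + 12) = (s^2 - 15*s + 56)/(s + 6)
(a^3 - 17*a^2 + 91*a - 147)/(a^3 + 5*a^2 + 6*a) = (a^3 - 17*a^2 + 91*a - 147)/(a*(a^2 + 5*a + 6))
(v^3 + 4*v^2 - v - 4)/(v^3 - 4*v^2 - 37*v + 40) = (v^2 + 5*v + 4)/(v^2 - 3*v - 40)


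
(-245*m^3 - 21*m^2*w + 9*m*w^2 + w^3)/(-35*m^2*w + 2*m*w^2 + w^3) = (7*m + w)/w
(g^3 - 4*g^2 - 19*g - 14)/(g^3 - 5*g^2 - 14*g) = (g + 1)/g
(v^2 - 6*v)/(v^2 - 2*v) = (v - 6)/(v - 2)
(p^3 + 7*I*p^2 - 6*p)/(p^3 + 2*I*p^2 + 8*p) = (p^2 + 7*I*p - 6)/(p^2 + 2*I*p + 8)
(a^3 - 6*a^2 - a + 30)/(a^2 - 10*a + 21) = (a^2 - 3*a - 10)/(a - 7)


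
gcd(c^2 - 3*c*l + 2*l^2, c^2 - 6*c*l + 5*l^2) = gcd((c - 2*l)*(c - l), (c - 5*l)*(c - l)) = c - l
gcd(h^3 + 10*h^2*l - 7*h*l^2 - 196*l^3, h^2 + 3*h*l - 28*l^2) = h^2 + 3*h*l - 28*l^2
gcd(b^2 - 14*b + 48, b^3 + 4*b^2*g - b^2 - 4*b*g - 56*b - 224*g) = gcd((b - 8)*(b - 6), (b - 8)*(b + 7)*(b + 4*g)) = b - 8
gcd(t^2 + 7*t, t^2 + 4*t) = t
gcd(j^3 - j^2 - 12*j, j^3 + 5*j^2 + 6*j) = j^2 + 3*j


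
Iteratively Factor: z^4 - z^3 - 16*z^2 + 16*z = (z)*(z^3 - z^2 - 16*z + 16) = z*(z - 1)*(z^2 - 16) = z*(z - 4)*(z - 1)*(z + 4)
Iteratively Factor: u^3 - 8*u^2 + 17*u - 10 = (u - 5)*(u^2 - 3*u + 2) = (u - 5)*(u - 1)*(u - 2)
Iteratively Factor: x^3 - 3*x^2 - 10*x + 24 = (x + 3)*(x^2 - 6*x + 8) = (x - 2)*(x + 3)*(x - 4)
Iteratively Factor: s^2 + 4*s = (s + 4)*(s)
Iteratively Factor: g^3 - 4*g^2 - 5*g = (g - 5)*(g^2 + g) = g*(g - 5)*(g + 1)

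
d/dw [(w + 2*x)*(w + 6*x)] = 2*w + 8*x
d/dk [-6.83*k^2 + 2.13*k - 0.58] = 2.13 - 13.66*k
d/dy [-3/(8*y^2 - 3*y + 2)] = 3*(16*y - 3)/(8*y^2 - 3*y + 2)^2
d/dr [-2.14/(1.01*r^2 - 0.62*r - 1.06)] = (4.3228*r - 1.3268)/(-1.01*r^2 + 0.62*r + 1.06)^2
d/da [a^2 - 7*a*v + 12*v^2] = 2*a - 7*v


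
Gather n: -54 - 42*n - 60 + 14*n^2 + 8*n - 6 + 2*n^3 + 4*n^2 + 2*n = 2*n^3 + 18*n^2 - 32*n - 120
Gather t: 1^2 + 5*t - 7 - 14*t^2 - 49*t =-14*t^2 - 44*t - 6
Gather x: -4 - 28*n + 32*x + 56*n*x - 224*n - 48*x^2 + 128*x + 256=-252*n - 48*x^2 + x*(56*n + 160) + 252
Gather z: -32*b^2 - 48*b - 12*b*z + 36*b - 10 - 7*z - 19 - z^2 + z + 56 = -32*b^2 - 12*b - z^2 + z*(-12*b - 6) + 27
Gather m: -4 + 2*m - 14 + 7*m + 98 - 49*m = 80 - 40*m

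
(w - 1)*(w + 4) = w^2 + 3*w - 4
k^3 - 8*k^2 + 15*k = k*(k - 5)*(k - 3)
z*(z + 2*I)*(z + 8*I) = z^3 + 10*I*z^2 - 16*z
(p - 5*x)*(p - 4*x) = p^2 - 9*p*x + 20*x^2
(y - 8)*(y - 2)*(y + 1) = y^3 - 9*y^2 + 6*y + 16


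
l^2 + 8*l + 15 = (l + 3)*(l + 5)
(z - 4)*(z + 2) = z^2 - 2*z - 8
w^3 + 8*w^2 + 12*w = w*(w + 2)*(w + 6)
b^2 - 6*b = b*(b - 6)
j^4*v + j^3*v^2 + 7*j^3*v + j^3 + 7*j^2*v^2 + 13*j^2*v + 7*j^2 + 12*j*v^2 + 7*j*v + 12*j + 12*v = (j + 3)*(j + 4)*(j + v)*(j*v + 1)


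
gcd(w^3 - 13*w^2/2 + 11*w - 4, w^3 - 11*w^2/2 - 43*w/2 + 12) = w - 1/2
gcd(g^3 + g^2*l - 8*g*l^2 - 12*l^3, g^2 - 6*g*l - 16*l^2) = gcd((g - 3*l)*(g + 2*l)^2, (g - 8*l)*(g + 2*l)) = g + 2*l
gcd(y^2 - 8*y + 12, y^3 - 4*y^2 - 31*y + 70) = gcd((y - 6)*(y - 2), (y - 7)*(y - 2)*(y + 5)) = y - 2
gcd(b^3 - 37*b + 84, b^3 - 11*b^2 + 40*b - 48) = b^2 - 7*b + 12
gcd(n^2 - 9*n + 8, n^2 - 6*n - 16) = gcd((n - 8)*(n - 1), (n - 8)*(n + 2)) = n - 8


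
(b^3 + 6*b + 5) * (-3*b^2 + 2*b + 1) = -3*b^5 + 2*b^4 - 17*b^3 - 3*b^2 + 16*b + 5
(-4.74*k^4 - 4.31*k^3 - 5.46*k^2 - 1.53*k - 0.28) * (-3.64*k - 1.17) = 17.2536*k^5 + 21.2342*k^4 + 24.9171*k^3 + 11.9574*k^2 + 2.8093*k + 0.3276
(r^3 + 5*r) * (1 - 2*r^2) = -2*r^5 - 9*r^3 + 5*r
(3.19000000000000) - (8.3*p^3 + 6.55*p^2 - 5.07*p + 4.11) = -8.3*p^3 - 6.55*p^2 + 5.07*p - 0.92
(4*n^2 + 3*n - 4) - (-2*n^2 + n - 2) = 6*n^2 + 2*n - 2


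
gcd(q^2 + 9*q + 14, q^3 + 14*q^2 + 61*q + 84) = q + 7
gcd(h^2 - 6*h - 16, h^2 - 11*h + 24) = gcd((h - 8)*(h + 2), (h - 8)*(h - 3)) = h - 8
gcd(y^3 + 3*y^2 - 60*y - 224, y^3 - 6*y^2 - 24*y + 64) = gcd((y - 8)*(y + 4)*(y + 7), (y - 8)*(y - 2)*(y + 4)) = y^2 - 4*y - 32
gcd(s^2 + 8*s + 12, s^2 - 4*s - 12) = s + 2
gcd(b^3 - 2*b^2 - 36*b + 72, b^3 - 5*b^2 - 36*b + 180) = b^2 - 36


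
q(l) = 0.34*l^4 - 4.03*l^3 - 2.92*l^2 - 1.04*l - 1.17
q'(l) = 1.36*l^3 - 12.09*l^2 - 5.84*l - 1.04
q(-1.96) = 25.01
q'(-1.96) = -46.28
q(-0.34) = -0.99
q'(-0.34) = -0.51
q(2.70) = -86.52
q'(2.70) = -78.18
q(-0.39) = -0.96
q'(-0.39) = -0.68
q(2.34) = -61.03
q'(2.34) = -63.48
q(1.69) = -27.95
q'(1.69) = -38.88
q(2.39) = -64.26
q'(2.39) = -65.49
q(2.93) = -105.60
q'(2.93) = -87.73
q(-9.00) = 4940.28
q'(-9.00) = -1919.21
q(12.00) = -347.73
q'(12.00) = 538.00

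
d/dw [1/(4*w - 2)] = -1/(2*w - 1)^2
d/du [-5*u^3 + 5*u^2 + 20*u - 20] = -15*u^2 + 10*u + 20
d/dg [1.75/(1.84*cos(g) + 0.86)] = 3.22*sin(g)/(1.84*cos(g) + 0.86)^2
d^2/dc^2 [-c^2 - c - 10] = -2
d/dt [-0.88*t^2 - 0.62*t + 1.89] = -1.76*t - 0.62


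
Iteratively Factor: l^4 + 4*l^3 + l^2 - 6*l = (l)*(l^3 + 4*l^2 + l - 6) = l*(l + 3)*(l^2 + l - 2) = l*(l - 1)*(l + 3)*(l + 2)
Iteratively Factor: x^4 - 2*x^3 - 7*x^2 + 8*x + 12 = (x - 2)*(x^3 - 7*x - 6) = (x - 2)*(x + 2)*(x^2 - 2*x - 3) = (x - 3)*(x - 2)*(x + 2)*(x + 1)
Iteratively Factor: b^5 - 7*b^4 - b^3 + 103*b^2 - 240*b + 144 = (b + 4)*(b^4 - 11*b^3 + 43*b^2 - 69*b + 36) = (b - 1)*(b + 4)*(b^3 - 10*b^2 + 33*b - 36) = (b - 4)*(b - 1)*(b + 4)*(b^2 - 6*b + 9) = (b - 4)*(b - 3)*(b - 1)*(b + 4)*(b - 3)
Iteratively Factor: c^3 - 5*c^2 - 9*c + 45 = (c - 5)*(c^2 - 9) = (c - 5)*(c - 3)*(c + 3)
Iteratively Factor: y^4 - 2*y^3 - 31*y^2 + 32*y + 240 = (y + 3)*(y^3 - 5*y^2 - 16*y + 80) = (y + 3)*(y + 4)*(y^2 - 9*y + 20) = (y - 4)*(y + 3)*(y + 4)*(y - 5)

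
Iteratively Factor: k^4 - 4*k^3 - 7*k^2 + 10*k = (k + 2)*(k^3 - 6*k^2 + 5*k) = k*(k + 2)*(k^2 - 6*k + 5) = k*(k - 5)*(k + 2)*(k - 1)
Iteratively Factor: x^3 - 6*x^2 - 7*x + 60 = (x - 4)*(x^2 - 2*x - 15) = (x - 5)*(x - 4)*(x + 3)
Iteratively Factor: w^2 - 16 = (w - 4)*(w + 4)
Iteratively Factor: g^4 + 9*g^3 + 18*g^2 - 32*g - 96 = (g + 4)*(g^3 + 5*g^2 - 2*g - 24) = (g + 4)^2*(g^2 + g - 6) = (g + 3)*(g + 4)^2*(g - 2)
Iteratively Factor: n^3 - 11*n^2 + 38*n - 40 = (n - 4)*(n^2 - 7*n + 10) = (n - 4)*(n - 2)*(n - 5)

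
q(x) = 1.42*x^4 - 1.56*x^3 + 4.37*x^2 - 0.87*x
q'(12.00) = 9245.13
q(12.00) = 27368.28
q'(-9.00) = -4599.33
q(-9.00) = 10815.66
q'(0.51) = 3.12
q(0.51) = 0.58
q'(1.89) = 37.28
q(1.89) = 21.55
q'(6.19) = 1221.07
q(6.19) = 1876.80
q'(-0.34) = -4.61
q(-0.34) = 0.88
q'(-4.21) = -544.45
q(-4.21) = 643.61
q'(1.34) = 16.10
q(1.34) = 7.51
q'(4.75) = 543.79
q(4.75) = 650.15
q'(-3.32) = -289.33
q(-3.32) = 280.66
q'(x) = 5.68*x^3 - 4.68*x^2 + 8.74*x - 0.87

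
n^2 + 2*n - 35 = (n - 5)*(n + 7)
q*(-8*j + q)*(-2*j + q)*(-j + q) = -16*j^3*q + 26*j^2*q^2 - 11*j*q^3 + q^4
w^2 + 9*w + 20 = (w + 4)*(w + 5)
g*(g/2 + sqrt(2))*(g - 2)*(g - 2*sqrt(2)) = g^4/2 - g^3 - 4*g^2 + 8*g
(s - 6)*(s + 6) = s^2 - 36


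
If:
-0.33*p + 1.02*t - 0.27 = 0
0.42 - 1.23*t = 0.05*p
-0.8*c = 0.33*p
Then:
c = -0.09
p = 0.21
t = 0.33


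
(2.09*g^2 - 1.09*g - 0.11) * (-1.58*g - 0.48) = -3.3022*g^3 + 0.719*g^2 + 0.697*g + 0.0528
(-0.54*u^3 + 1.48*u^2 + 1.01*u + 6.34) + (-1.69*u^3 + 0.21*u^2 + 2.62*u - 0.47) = -2.23*u^3 + 1.69*u^2 + 3.63*u + 5.87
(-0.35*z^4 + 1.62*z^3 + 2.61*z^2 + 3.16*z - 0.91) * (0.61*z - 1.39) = -0.2135*z^5 + 1.4747*z^4 - 0.6597*z^3 - 1.7003*z^2 - 4.9475*z + 1.2649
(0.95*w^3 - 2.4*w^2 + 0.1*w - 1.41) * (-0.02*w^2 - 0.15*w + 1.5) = -0.019*w^5 - 0.0945*w^4 + 1.783*w^3 - 3.5868*w^2 + 0.3615*w - 2.115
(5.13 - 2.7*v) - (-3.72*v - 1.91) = 1.02*v + 7.04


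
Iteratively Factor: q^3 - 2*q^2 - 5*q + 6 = (q - 3)*(q^2 + q - 2) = (q - 3)*(q + 2)*(q - 1)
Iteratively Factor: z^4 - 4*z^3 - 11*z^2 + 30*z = (z - 5)*(z^3 + z^2 - 6*z) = z*(z - 5)*(z^2 + z - 6) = z*(z - 5)*(z + 3)*(z - 2)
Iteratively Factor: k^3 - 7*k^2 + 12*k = (k - 4)*(k^2 - 3*k) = (k - 4)*(k - 3)*(k)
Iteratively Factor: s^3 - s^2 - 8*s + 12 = (s - 2)*(s^2 + s - 6) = (s - 2)*(s + 3)*(s - 2)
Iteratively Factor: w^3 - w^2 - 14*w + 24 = (w - 3)*(w^2 + 2*w - 8) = (w - 3)*(w + 4)*(w - 2)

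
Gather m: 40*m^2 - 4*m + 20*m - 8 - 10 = 40*m^2 + 16*m - 18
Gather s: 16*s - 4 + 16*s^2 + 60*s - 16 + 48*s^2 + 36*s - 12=64*s^2 + 112*s - 32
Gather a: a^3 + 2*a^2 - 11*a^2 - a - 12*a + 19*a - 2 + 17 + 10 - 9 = a^3 - 9*a^2 + 6*a + 16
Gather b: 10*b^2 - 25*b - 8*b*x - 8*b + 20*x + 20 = 10*b^2 + b*(-8*x - 33) + 20*x + 20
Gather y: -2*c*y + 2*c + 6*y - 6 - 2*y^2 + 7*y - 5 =2*c - 2*y^2 + y*(13 - 2*c) - 11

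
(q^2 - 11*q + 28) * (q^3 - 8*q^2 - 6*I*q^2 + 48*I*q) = q^5 - 19*q^4 - 6*I*q^4 + 116*q^3 + 114*I*q^3 - 224*q^2 - 696*I*q^2 + 1344*I*q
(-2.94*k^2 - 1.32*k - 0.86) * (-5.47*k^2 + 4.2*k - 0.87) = 16.0818*k^4 - 5.1276*k^3 + 1.718*k^2 - 2.4636*k + 0.7482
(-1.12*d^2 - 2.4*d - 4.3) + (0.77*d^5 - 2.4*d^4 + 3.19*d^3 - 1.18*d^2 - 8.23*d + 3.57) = 0.77*d^5 - 2.4*d^4 + 3.19*d^3 - 2.3*d^2 - 10.63*d - 0.73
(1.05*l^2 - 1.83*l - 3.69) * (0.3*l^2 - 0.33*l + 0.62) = 0.315*l^4 - 0.8955*l^3 + 0.1479*l^2 + 0.0831*l - 2.2878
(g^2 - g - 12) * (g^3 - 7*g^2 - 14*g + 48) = g^5 - 8*g^4 - 19*g^3 + 146*g^2 + 120*g - 576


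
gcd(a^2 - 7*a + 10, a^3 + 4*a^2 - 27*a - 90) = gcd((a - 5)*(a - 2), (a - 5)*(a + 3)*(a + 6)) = a - 5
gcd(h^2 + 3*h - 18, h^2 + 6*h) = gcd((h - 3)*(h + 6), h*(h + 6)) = h + 6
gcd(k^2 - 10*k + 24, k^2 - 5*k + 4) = k - 4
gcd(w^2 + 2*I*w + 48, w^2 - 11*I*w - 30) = w - 6*I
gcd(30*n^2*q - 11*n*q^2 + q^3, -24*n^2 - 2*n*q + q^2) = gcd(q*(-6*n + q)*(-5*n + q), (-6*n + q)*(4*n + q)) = -6*n + q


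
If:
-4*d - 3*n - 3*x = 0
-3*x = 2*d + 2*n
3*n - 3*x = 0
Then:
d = 0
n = 0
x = 0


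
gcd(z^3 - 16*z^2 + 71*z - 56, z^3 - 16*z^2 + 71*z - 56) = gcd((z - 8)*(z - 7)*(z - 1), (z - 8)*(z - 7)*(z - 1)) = z^3 - 16*z^2 + 71*z - 56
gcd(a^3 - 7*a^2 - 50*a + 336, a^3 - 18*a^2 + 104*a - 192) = a^2 - 14*a + 48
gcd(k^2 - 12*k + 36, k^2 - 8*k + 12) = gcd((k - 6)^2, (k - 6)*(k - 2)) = k - 6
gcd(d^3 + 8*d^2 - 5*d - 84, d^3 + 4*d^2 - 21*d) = d^2 + 4*d - 21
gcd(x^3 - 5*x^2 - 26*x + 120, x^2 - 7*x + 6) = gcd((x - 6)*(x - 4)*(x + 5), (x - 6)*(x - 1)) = x - 6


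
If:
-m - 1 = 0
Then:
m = -1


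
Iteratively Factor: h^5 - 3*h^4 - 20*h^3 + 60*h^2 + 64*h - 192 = (h + 2)*(h^4 - 5*h^3 - 10*h^2 + 80*h - 96) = (h - 4)*(h + 2)*(h^3 - h^2 - 14*h + 24) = (h - 4)*(h + 2)*(h + 4)*(h^2 - 5*h + 6) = (h - 4)*(h - 2)*(h + 2)*(h + 4)*(h - 3)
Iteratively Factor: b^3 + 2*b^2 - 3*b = (b)*(b^2 + 2*b - 3) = b*(b + 3)*(b - 1)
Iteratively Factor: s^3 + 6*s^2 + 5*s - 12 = (s + 3)*(s^2 + 3*s - 4) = (s + 3)*(s + 4)*(s - 1)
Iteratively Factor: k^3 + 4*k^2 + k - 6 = (k - 1)*(k^2 + 5*k + 6) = (k - 1)*(k + 2)*(k + 3)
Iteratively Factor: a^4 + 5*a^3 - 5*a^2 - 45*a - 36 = (a - 3)*(a^3 + 8*a^2 + 19*a + 12) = (a - 3)*(a + 3)*(a^2 + 5*a + 4) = (a - 3)*(a + 3)*(a + 4)*(a + 1)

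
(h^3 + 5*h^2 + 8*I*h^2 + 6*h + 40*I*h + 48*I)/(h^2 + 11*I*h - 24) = (h^2 + 5*h + 6)/(h + 3*I)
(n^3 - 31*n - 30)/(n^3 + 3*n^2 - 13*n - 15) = (n - 6)/(n - 3)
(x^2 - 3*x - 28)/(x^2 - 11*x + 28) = (x + 4)/(x - 4)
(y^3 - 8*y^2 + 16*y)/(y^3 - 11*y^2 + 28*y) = (y - 4)/(y - 7)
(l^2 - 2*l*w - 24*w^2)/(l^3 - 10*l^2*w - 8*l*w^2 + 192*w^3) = 1/(l - 8*w)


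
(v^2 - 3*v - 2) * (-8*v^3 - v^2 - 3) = -8*v^5 + 23*v^4 + 19*v^3 - v^2 + 9*v + 6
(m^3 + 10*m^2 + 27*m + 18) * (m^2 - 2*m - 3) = m^5 + 8*m^4 + 4*m^3 - 66*m^2 - 117*m - 54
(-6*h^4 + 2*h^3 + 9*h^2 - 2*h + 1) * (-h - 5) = 6*h^5 + 28*h^4 - 19*h^3 - 43*h^2 + 9*h - 5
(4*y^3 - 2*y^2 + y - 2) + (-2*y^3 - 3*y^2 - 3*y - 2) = 2*y^3 - 5*y^2 - 2*y - 4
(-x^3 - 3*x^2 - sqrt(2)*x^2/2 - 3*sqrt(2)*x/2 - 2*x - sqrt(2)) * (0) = 0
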